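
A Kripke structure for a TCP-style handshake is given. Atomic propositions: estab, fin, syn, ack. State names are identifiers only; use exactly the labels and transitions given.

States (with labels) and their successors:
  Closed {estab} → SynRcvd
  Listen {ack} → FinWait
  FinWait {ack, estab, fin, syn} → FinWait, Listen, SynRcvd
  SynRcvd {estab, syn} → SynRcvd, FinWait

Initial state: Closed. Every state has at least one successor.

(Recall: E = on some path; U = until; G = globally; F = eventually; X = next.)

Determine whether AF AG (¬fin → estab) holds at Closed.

States satisfying AG (¬fin → estab): ∅.
States satisfying AF AG (¬fin → estab): ∅.
There is a path from Closed along which AG (¬fin → estab) never holds.
Closed ∉ Sat(AF AG (¬fin → estab)).

Does not hold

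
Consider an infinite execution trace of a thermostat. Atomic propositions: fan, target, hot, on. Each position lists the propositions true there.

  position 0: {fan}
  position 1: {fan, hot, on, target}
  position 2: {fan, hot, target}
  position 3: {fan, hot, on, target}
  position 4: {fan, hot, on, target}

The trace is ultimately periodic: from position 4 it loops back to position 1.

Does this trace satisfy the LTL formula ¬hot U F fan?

Holds

Walking from position 0: F fan first holds at position 0, and ¬hot holds at every earlier position along the way, so ¬hot U F fan holds.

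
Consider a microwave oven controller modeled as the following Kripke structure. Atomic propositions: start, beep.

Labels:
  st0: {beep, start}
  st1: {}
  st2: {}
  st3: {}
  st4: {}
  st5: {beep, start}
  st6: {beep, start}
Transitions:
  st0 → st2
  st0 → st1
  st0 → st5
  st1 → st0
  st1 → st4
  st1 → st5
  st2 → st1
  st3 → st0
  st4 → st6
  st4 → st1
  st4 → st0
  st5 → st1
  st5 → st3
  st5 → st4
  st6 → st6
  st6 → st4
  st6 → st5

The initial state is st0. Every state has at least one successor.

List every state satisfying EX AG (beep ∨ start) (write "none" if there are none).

none

States satisfying AG (beep ∨ start): ∅.
States satisfying EX AG (beep ∨ start): ∅.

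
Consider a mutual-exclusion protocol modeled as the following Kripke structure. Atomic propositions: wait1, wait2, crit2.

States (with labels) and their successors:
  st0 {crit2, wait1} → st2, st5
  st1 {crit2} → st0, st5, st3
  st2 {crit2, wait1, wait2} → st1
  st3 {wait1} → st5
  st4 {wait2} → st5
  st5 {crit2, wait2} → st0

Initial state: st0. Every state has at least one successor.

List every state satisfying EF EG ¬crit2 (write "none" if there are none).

none

States satisfying EG ¬crit2: ∅.
States satisfying EF EG ¬crit2: ∅.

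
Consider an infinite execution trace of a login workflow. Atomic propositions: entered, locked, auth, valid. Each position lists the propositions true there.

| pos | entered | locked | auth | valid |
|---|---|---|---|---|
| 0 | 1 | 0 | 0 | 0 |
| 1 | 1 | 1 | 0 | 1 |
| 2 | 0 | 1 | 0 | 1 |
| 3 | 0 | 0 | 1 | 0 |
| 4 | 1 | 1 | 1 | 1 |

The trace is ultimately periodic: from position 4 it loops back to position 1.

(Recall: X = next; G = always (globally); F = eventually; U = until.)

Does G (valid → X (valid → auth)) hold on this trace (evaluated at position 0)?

Does not hold

valid → X (valid → auth) must hold at every position from 0 onward. It fails at position 1, so G (valid → X (valid → auth)) is false.
Positions where valid holds: 1, 2, 4.
Check X (valid → auth) at each: 1→fails, 2→ok, 4→fails.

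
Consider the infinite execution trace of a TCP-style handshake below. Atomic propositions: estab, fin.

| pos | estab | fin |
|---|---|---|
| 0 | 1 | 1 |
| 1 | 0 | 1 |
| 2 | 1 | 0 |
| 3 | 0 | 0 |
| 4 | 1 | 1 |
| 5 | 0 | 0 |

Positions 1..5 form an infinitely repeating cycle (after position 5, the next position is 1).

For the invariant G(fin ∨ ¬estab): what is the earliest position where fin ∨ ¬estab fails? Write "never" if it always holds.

2

Check fin ∨ ¬estab at each position in order: 0 ✓, 1 ✓.
At position 2 the labels are {estab}, so fin ∨ ¬estab is false there. This is the first violation.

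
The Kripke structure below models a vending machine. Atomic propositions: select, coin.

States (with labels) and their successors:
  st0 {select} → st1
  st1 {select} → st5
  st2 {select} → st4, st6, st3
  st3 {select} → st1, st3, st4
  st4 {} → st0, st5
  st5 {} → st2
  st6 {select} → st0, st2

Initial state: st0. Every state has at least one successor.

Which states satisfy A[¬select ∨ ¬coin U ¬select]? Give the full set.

{st0, st1, st4, st5}

States satisfying ¬select ∨ ¬coin: {st0, st1, st2, st3, st4, st5, st6}.
States satisfying ¬select: {st4, st5}.
States satisfying A[¬select ∨ ¬coin U ¬select]: {st0, st1, st4, st5}.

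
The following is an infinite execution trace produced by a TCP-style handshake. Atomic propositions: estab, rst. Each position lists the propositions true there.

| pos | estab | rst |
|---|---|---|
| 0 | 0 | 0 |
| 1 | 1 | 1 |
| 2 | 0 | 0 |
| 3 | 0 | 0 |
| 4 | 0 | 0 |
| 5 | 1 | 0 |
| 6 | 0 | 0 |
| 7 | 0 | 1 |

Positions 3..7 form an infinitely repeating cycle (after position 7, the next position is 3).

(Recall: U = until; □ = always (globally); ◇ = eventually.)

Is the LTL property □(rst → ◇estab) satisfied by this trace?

rst → ◇estab holds at every position 0..7, and those are all positions ever visited, so □(rst → ◇estab) holds.
Positions where rst holds: 1, 7.
Check ◇estab at each: 1→ok, 7→ok.

Satisfied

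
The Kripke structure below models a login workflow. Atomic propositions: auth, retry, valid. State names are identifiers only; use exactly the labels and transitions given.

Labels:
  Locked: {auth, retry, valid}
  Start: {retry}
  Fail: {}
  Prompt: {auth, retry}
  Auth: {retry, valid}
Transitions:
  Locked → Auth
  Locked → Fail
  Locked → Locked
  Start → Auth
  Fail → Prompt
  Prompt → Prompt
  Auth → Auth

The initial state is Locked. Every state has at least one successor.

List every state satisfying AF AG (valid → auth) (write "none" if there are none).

States satisfying AG (valid → auth): {Fail, Prompt}.
States satisfying AF AG (valid → auth): {Fail, Prompt}.

{Fail, Prompt}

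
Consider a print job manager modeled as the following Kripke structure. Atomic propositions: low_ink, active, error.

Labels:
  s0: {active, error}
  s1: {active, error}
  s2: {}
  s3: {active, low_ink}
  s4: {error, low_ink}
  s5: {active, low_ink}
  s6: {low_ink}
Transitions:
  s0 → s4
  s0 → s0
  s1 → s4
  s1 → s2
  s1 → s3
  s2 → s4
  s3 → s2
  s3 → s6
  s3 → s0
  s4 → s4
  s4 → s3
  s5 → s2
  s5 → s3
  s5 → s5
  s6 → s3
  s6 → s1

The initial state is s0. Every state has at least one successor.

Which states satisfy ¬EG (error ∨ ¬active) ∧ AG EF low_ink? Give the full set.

{s3, s5}

States satisfying error ∨ ¬active: {s0, s1, s2, s4, s6}.
States satisfying EG (error ∨ ¬active): {s0, s1, s2, s4, s6}.
States satisfying ¬EG (error ∨ ¬active): {s3, s5}.
States satisfying EF low_ink: {s0, s1, s2, s3, s4, s5, s6}.
States satisfying AG EF low_ink: {s0, s1, s2, s3, s4, s5, s6}.
States satisfying ¬EG (error ∨ ¬active) ∧ AG EF low_ink: {s3, s5}.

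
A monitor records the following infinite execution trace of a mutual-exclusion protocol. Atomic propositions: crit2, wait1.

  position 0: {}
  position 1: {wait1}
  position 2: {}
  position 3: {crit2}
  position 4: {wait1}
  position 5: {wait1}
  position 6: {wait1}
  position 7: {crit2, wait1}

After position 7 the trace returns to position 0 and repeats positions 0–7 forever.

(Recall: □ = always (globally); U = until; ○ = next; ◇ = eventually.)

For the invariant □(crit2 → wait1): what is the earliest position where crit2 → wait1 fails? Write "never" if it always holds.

Check crit2 → wait1 at each position in order: 0 ✓, 1 ✓, 2 ✓.
At position 3 the labels are {crit2}, so crit2 → wait1 is false there. This is the first violation.

3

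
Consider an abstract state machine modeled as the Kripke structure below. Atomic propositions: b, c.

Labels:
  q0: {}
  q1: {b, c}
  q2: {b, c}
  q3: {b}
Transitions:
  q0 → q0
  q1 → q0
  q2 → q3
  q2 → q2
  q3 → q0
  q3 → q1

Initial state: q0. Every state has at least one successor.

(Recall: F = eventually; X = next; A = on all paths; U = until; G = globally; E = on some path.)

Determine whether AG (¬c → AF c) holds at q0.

States satisfying ¬c → AF c: {q1, q2}.
States satisfying AG (¬c → AF c): ∅.
q0 is reachable from q0 and violates ¬c → AF c, so AG fails at q0.
q0 ∉ Sat(AG (¬c → AF c)).

Does not hold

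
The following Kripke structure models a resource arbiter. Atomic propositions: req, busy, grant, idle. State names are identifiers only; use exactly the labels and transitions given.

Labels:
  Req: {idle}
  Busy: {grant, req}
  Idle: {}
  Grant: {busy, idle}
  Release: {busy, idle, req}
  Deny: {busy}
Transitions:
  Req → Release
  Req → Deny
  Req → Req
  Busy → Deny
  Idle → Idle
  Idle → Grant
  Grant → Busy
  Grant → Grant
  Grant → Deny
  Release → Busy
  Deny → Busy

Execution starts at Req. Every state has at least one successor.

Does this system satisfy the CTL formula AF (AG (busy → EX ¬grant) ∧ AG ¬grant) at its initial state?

Does not hold

States satisfying AG (busy → EX ¬grant) ∧ AG ¬grant: ∅.
States satisfying AF (AG (busy → EX ¬grant) ∧ AG ¬grant): ∅.
There is a path from Req along which AG (busy → EX ¬grant) ∧ AG ¬grant never holds.
Req ∉ Sat(AF (AG (busy → EX ¬grant) ∧ AG ¬grant)).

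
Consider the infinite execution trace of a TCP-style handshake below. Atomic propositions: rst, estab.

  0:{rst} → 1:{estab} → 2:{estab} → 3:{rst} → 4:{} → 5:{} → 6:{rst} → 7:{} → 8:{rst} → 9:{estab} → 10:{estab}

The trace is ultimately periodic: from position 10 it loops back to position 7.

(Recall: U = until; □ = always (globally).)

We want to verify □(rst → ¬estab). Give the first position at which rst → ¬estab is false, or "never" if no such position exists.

rst → ¬estab holds at every position 0..10, and those are all the positions the trace ever visits, so the invariant □(rst → ¬estab) is never violated.

never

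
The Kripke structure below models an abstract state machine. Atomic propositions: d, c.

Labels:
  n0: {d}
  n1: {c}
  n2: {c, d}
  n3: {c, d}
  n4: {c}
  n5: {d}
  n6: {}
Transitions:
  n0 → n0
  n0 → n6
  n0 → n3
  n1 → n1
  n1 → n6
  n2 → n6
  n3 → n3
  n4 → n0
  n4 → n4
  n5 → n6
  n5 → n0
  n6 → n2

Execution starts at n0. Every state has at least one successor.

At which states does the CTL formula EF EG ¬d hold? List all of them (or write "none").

{n1, n4}

States satisfying EG ¬d: {n1, n4}.
States satisfying EF EG ¬d: {n1, n4}.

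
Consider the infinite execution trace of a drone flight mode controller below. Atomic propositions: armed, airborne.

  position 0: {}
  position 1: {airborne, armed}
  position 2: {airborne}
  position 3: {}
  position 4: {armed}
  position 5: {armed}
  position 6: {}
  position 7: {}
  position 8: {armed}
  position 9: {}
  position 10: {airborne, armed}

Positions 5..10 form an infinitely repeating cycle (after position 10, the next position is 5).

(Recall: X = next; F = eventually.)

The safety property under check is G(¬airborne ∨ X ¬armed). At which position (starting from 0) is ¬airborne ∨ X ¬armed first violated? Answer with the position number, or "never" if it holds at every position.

Check ¬airborne ∨ X ¬armed at each position in order: 0 ✓, 1 ✓, 2 ✓, 3 ✓, 4 ✓, 5 ✓, 6 ✓, 7 ✓, 8 ✓, 9 ✓.
At position 10 the labels are {airborne, armed} and the next position 5 has {armed}, so ¬airborne ∨ X ¬armed is false there. This is the first violation.

10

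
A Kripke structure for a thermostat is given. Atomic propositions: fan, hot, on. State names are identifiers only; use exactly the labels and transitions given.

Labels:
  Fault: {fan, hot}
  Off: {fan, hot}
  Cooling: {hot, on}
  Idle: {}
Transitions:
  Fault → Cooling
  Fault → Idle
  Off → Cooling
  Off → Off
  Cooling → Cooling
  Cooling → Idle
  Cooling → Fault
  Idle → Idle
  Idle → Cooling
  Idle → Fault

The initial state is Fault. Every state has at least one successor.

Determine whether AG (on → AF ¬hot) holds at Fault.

Does not hold

States satisfying on → AF ¬hot: {Fault, Off, Idle}.
States satisfying AG (on → AF ¬hot): ∅.
Cooling is reachable from Fault and violates on → AF ¬hot, so AG fails at Fault.
Fault ∉ Sat(AG (on → AF ¬hot)).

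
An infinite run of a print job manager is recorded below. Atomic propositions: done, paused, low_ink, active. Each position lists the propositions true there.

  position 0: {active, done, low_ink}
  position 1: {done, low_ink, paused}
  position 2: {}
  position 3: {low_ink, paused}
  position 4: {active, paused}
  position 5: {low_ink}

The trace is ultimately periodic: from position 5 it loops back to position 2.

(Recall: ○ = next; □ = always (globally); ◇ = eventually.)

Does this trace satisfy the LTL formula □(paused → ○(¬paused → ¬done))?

Satisfied

paused → ○(¬paused → ¬done) holds at every position 0..5, and those are all positions ever visited, so □(paused → ○(¬paused → ¬done)) holds.
Positions where paused holds: 1, 3, 4.
Check ○(¬paused → ¬done) at each: 1→ok, 3→ok, 4→ok.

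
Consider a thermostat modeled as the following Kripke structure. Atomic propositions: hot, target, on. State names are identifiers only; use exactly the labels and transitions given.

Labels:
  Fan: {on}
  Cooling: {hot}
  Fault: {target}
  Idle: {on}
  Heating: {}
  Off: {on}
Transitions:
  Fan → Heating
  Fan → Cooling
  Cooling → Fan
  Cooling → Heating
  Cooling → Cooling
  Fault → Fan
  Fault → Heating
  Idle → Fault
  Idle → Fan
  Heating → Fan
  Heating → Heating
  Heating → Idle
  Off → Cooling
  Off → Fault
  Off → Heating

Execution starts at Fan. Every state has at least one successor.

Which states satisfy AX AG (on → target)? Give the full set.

States satisfying AG (on → target): ∅.
States satisfying AX AG (on → target): ∅.

none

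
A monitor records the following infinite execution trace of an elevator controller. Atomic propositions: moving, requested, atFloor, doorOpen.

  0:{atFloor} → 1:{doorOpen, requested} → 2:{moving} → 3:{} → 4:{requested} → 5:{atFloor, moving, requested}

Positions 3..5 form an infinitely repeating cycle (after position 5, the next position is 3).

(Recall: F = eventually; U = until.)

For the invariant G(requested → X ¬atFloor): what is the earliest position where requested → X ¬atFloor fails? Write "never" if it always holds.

Check requested → X ¬atFloor at each position in order: 0 ✓, 1 ✓, 2 ✓, 3 ✓.
At position 4 the labels are {requested} and the next position 5 has {atFloor, moving, requested}, so requested → X ¬atFloor is false there. This is the first violation.

4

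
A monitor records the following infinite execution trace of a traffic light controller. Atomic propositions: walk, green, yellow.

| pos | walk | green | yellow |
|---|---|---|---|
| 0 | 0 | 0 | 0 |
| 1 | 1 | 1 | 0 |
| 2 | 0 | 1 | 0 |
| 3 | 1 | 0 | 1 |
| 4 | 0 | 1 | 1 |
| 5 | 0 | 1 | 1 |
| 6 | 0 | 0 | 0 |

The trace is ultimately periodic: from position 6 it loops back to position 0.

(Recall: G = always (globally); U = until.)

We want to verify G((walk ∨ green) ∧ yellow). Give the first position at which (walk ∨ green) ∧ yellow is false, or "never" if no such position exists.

0

At position 0 the labels are {}, so (walk ∨ green) ∧ yellow is false there. This is the first violation.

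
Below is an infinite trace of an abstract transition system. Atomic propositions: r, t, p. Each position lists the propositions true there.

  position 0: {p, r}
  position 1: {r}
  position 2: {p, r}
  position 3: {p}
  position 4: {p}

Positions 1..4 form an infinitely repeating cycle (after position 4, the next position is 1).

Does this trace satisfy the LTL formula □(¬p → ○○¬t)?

¬p → ○○¬t holds at every position 0..4, and those are all positions ever visited, so □(¬p → ○○¬t) holds.
Positions where ¬p holds: 1.
Check ○○¬t at each: 1→ok.

Holds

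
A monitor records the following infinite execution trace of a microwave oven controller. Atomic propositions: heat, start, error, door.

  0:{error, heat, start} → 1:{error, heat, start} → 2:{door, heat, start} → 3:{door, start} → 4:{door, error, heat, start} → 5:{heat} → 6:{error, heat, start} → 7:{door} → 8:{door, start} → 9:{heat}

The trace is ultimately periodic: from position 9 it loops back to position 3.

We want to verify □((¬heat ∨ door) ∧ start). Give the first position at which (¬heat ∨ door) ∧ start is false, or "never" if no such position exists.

At position 0 the labels are {error, heat, start}, so (¬heat ∨ door) ∧ start is false there. This is the first violation.

0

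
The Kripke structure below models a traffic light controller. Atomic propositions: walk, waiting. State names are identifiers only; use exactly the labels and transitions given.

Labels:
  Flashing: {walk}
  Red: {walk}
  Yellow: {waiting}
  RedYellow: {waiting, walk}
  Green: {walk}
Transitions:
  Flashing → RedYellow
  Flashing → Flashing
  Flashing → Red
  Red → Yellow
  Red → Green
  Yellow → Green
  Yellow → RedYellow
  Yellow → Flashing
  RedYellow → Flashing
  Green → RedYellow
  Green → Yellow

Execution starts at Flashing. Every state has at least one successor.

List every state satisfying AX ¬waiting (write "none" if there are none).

{RedYellow}

States satisfying ¬waiting: {Flashing, Red, Green}.
States satisfying AX ¬waiting: {RedYellow}.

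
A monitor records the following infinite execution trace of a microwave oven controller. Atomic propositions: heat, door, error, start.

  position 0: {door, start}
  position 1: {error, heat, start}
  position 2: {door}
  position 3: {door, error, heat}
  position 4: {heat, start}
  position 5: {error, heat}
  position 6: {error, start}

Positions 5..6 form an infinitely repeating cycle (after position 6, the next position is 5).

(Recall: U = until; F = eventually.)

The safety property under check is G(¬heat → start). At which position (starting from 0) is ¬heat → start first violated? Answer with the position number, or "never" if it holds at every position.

Check ¬heat → start at each position in order: 0 ✓, 1 ✓.
At position 2 the labels are {door}, so ¬heat → start is false there. This is the first violation.

2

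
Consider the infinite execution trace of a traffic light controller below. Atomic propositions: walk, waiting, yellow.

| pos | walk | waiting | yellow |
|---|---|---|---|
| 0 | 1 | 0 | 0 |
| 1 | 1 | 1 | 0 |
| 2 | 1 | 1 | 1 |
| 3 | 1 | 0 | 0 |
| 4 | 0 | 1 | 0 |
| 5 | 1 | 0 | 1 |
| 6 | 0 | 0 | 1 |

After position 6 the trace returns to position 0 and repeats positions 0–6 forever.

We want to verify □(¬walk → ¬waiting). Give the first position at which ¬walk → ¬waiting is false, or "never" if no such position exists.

4

Check ¬walk → ¬waiting at each position in order: 0 ✓, 1 ✓, 2 ✓, 3 ✓.
At position 4 the labels are {waiting}, so ¬walk → ¬waiting is false there. This is the first violation.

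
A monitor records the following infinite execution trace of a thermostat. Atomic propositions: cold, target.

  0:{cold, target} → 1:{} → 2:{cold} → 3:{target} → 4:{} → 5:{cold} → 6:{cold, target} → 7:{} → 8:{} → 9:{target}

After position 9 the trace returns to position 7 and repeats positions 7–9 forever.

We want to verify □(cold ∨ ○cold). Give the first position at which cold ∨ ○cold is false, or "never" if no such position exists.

Check cold ∨ ○cold at each position in order: 0 ✓, 1 ✓, 2 ✓.
At position 3 the labels are {target} and the next position 4 has {}, so cold ∨ ○cold is false there. This is the first violation.

3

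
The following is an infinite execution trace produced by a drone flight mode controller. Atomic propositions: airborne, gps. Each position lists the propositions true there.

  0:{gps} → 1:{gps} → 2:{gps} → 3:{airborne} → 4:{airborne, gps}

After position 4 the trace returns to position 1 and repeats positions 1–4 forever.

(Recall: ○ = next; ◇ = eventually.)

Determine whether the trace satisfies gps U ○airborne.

Holds

Walking from position 0: ○airborne first holds at position 2, and gps holds at every earlier position along the way, so gps U ○airborne holds.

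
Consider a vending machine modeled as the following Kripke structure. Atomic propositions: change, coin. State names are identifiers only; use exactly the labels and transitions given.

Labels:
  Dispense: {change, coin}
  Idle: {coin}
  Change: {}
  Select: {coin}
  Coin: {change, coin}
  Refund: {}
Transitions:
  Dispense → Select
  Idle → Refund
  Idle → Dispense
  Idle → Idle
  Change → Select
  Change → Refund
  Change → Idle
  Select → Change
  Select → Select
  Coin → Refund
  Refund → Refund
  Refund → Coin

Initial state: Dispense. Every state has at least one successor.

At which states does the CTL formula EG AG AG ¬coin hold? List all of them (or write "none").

none

States satisfying AG AG ¬coin: ∅.
States satisfying EG AG AG ¬coin: ∅.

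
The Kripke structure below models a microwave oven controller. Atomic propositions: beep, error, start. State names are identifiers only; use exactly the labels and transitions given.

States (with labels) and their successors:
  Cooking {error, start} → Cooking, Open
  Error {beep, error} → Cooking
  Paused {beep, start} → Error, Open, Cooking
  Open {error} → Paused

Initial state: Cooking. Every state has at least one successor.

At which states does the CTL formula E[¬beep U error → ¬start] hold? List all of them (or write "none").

{Cooking, Error, Paused, Open}

States satisfying ¬beep: {Cooking, Open}.
States satisfying error → ¬start: {Error, Paused, Open}.
States satisfying E[¬beep U error → ¬start]: {Cooking, Error, Paused, Open}.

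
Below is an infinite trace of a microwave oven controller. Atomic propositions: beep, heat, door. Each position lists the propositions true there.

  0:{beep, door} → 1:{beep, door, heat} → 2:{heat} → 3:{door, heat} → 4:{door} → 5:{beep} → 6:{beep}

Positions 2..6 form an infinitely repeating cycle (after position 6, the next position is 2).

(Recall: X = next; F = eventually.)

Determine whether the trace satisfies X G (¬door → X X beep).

The position after 0 is 1; G (¬door → X X beep) is false there.

No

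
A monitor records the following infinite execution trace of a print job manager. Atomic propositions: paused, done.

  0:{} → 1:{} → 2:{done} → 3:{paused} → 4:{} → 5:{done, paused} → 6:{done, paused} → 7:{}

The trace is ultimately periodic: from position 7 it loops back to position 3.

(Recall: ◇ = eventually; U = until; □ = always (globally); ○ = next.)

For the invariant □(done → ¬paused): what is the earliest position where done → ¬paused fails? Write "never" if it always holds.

5

Check done → ¬paused at each position in order: 0 ✓, 1 ✓, 2 ✓, 3 ✓, 4 ✓.
At position 5 the labels are {done, paused}, so done → ¬paused is false there. This is the first violation.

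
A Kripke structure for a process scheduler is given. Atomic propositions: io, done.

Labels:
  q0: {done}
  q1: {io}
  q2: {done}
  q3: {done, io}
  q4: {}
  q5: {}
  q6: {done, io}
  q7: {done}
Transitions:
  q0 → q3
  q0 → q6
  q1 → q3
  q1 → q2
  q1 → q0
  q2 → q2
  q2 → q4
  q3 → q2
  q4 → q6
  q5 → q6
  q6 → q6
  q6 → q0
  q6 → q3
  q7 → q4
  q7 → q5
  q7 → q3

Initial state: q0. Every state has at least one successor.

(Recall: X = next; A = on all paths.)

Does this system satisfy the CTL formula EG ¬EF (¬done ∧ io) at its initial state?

Holds

States satisfying ¬EF (¬done ∧ io): {q0, q2, q3, q4, q5, q6, q7}.
States satisfying EG ¬EF (¬done ∧ io): {q0, q2, q3, q4, q5, q6, q7}.
q0 ∈ Sat(EG ¬EF (¬done ∧ io)).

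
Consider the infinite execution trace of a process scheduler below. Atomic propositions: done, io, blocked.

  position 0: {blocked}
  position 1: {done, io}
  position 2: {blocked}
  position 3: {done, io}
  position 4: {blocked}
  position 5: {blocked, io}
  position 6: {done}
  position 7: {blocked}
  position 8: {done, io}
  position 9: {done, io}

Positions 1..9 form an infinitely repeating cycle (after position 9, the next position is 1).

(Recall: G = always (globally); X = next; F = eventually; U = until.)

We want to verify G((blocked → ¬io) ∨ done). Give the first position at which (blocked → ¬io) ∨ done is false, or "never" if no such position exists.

Check (blocked → ¬io) ∨ done at each position in order: 0 ✓, 1 ✓, 2 ✓, 3 ✓, 4 ✓.
At position 5 the labels are {blocked, io}, so (blocked → ¬io) ∨ done is false there. This is the first violation.

5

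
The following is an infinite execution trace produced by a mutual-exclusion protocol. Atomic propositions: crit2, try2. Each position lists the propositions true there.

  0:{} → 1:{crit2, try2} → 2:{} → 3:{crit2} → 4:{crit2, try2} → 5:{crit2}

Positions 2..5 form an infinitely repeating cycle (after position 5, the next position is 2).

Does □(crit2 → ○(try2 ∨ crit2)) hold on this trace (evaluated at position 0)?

Violated

crit2 → ○(try2 ∨ crit2) must hold at every position from 0 onward. It fails at position 1, so □(crit2 → ○(try2 ∨ crit2)) is false.
Positions where crit2 holds: 1, 3, 4, 5.
Check ○(try2 ∨ crit2) at each: 1→fails, 3→ok, 4→ok, 5→fails.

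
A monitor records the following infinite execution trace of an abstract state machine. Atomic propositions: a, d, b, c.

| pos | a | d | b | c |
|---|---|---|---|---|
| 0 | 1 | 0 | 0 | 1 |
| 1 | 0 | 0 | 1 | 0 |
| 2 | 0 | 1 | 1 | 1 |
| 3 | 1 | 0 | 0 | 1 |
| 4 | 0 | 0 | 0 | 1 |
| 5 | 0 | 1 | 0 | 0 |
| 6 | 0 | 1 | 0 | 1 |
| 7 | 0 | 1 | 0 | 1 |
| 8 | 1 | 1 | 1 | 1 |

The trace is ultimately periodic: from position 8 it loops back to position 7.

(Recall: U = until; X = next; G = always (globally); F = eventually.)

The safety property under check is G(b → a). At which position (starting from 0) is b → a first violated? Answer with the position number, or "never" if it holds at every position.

1

Check b → a at each position in order: 0 ✓.
At position 1 the labels are {b}, so b → a is false there. This is the first violation.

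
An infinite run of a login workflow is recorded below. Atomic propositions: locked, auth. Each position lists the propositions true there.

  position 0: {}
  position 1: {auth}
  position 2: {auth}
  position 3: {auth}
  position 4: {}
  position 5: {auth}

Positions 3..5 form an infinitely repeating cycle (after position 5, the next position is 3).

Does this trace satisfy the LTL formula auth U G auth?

Does not hold

Walking from position 0: at position 0, G auth has not yet held and auth fails, so auth U G auth is false.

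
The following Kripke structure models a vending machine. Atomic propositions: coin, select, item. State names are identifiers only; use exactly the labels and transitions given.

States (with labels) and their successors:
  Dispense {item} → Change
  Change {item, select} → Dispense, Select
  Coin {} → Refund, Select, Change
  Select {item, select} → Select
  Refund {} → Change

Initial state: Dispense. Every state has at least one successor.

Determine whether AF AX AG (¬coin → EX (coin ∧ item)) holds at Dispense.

No

States satisfying AX AG (¬coin → EX (coin ∧ item)): ∅.
States satisfying AF AX AG (¬coin → EX (coin ∧ item)): ∅.
There is a path from Dispense along which AX AG (¬coin → EX (coin ∧ item)) never holds.
Dispense ∉ Sat(AF AX AG (¬coin → EX (coin ∧ item))).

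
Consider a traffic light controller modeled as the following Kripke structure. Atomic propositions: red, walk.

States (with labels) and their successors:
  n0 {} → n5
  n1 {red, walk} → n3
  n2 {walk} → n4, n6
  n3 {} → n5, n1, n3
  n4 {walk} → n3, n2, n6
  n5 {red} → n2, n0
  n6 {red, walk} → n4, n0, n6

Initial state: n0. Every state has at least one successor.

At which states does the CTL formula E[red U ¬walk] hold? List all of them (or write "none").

{n0, n1, n3, n5, n6}

States satisfying red: {n1, n5, n6}.
States satisfying ¬walk: {n0, n3, n5}.
States satisfying E[red U ¬walk]: {n0, n1, n3, n5, n6}.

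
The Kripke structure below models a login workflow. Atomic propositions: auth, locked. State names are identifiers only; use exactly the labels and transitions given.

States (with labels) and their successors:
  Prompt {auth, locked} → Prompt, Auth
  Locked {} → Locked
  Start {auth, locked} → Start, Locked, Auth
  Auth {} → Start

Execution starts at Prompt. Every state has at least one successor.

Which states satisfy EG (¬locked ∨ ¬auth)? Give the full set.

States satisfying ¬locked ∨ ¬auth: {Locked, Auth}.
States satisfying EG (¬locked ∨ ¬auth): {Locked}.

{Locked}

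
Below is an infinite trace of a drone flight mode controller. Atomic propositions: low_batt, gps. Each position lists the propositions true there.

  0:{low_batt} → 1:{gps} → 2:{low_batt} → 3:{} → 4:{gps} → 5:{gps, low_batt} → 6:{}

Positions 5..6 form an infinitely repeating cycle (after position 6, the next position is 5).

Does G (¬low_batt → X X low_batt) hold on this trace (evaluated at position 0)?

Does not hold

¬low_batt → X X low_batt must hold at every position from 0 onward. It fails at position 1, so G (¬low_batt → X X low_batt) is false.
Positions where ¬low_batt holds: 1, 3, 4, 6.
Check X X low_batt at each: 1→fails, 3→ok, 4→fails, 6→fails.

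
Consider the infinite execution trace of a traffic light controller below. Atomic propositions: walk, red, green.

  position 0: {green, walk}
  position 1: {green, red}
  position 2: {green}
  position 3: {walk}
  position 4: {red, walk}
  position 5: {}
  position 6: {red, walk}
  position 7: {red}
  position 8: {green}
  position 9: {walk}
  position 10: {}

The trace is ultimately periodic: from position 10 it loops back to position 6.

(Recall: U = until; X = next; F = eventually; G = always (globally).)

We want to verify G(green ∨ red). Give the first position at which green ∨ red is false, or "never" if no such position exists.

Check green ∨ red at each position in order: 0 ✓, 1 ✓, 2 ✓.
At position 3 the labels are {walk}, so green ∨ red is false there. This is the first violation.

3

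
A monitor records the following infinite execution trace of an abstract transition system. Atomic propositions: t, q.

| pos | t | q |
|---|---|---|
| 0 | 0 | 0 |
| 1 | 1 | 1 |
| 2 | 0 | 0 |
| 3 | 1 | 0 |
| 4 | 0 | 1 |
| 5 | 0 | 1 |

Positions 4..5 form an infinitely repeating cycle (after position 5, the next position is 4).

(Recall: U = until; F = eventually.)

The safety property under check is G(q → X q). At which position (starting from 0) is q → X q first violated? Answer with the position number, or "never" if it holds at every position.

Check q → X q at each position in order: 0 ✓.
At position 1 the labels are {q, t} and the next position 2 has {}, so q → X q is false there. This is the first violation.

1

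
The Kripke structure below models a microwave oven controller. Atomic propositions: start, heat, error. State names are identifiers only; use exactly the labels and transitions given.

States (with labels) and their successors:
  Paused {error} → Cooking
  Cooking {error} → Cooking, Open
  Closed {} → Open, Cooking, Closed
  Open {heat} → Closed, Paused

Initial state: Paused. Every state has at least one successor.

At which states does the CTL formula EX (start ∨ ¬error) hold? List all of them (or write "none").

{Cooking, Closed, Open}

States satisfying start ∨ ¬error: {Closed, Open}.
States satisfying EX (start ∨ ¬error): {Cooking, Closed, Open}.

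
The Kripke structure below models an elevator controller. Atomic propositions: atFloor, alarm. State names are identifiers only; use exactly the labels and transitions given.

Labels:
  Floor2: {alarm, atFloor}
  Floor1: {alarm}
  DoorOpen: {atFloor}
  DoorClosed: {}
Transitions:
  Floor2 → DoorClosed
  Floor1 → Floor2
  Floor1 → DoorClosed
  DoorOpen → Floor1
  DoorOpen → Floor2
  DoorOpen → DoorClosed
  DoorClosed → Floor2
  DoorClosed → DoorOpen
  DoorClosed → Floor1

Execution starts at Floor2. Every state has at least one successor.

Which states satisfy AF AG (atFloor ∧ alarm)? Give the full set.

States satisfying AG (atFloor ∧ alarm): ∅.
States satisfying AF AG (atFloor ∧ alarm): ∅.

none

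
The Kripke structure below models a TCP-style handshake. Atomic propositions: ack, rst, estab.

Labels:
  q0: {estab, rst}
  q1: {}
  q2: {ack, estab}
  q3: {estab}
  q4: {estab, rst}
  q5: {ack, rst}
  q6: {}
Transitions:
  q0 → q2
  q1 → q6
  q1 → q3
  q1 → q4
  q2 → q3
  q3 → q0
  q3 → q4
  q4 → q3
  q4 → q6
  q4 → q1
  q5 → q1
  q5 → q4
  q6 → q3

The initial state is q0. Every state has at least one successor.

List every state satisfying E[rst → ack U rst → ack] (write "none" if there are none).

{q1, q2, q3, q5, q6}

States satisfying rst → ack: {q1, q2, q3, q5, q6}.
States satisfying E[rst → ack U rst → ack]: {q1, q2, q3, q5, q6}.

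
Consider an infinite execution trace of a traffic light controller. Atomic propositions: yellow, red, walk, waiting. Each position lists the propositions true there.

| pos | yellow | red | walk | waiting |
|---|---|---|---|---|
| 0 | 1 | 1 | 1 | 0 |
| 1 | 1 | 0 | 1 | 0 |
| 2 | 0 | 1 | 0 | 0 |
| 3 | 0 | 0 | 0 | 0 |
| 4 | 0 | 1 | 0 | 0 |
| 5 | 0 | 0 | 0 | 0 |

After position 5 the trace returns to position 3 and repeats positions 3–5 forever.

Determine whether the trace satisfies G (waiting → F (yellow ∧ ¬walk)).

Holds

waiting → F (yellow ∧ ¬walk) holds at every position 0..5, and those are all positions ever visited, so G (waiting → F (yellow ∧ ¬walk)) holds.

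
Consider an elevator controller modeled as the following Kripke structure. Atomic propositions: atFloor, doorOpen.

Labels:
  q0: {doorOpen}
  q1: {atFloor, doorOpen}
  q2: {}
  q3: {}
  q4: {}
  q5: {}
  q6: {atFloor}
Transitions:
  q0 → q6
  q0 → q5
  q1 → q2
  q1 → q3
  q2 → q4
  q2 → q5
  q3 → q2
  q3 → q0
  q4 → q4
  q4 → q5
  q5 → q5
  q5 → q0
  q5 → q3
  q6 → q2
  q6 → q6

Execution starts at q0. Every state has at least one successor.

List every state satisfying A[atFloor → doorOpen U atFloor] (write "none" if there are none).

States satisfying atFloor → doorOpen: {q0, q1, q2, q3, q4, q5}.
States satisfying atFloor: {q1, q6}.
States satisfying A[atFloor → doorOpen U atFloor]: {q1, q6}.

{q1, q6}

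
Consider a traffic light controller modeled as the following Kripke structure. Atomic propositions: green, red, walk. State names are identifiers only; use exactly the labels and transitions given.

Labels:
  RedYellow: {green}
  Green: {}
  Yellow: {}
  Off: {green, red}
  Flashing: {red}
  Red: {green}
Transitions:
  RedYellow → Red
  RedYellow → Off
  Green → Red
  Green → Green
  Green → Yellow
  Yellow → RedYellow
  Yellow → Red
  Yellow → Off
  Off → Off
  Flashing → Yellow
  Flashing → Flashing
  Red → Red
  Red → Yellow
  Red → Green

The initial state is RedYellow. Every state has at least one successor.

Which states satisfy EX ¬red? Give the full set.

{RedYellow, Green, Yellow, Flashing, Red}

States satisfying ¬red: {RedYellow, Green, Yellow, Red}.
States satisfying EX ¬red: {RedYellow, Green, Yellow, Flashing, Red}.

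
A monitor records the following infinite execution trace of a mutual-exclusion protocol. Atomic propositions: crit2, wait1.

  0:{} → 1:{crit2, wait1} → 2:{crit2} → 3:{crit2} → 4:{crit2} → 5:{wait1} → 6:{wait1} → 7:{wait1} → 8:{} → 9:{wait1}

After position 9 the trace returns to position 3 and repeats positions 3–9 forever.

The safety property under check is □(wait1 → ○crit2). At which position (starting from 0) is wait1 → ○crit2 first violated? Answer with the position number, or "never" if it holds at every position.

Check wait1 → ○crit2 at each position in order: 0 ✓, 1 ✓, 2 ✓, 3 ✓, 4 ✓.
At position 5 the labels are {wait1} and the next position 6 has {wait1}, so wait1 → ○crit2 is false there. This is the first violation.

5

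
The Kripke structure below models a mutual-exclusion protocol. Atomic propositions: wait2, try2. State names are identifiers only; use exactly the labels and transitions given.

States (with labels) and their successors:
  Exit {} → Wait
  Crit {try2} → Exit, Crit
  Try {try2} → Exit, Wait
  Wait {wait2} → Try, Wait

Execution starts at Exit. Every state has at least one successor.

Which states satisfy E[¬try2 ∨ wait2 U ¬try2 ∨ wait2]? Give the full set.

{Exit, Wait}

States satisfying ¬try2 ∨ wait2: {Exit, Wait}.
States satisfying E[¬try2 ∨ wait2 U ¬try2 ∨ wait2]: {Exit, Wait}.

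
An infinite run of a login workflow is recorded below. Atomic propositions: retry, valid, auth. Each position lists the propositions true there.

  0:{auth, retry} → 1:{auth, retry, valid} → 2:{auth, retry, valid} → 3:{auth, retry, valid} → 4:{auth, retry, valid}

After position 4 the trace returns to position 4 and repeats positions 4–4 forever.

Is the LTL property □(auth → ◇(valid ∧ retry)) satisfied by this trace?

auth → ◇(valid ∧ retry) holds at every position 0..4, and those are all positions ever visited, so □(auth → ◇(valid ∧ retry)) holds.
Positions where auth holds: 0, 1, 2, 3, 4.
Check ◇(valid ∧ retry) at each: 0→ok, 1→ok, 2→ok, 3→ok, 4→ok.

Yes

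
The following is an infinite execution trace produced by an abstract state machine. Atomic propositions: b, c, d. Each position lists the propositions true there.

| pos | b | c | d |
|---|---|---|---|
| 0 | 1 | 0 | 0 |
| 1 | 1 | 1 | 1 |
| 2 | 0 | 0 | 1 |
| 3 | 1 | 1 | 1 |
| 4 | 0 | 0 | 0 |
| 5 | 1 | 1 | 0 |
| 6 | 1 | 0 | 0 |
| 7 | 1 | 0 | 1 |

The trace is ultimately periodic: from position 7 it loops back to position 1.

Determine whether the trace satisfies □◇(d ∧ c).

◇(d ∧ c) holds at every position 0..7, and those are all positions ever visited, so □◇(d ∧ c) holds.

Holds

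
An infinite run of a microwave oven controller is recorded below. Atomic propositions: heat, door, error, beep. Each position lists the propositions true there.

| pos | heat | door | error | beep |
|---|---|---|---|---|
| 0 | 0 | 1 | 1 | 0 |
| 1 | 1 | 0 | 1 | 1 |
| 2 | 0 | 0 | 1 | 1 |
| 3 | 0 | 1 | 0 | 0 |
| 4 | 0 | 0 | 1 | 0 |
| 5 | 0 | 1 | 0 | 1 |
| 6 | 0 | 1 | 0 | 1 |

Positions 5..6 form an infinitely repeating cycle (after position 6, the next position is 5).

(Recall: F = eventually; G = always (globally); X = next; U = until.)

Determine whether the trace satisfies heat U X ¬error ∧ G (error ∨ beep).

Walking from position 0: at position 0, X ¬error has not yet held and heat fails, so heat U X ¬error is false.
error ∨ beep must hold at every position from 0 onward. It fails at position 3, so G (error ∨ beep) is false.
At position 0: heat U X ¬error is false; G (error ∨ beep) is false; so heat U X ¬error ∧ G (error ∨ beep) is false.

Violated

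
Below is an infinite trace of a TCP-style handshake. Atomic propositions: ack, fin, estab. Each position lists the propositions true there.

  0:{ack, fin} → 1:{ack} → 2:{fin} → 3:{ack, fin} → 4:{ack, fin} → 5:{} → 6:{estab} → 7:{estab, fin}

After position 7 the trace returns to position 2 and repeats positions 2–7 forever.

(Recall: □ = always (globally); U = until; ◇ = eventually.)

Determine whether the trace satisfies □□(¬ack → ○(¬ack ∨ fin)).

Satisfied

□(¬ack → ○(¬ack ∨ fin)) holds at every position 0..7, and those are all positions ever visited, so □□(¬ack → ○(¬ack ∨ fin)) holds.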